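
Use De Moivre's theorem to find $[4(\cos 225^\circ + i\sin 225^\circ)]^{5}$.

By De Moivre: z^n = r^n(cos(nθ) + i sin(nθ))
= 4^5(cos(5*225°) + i sin(5*225°))
= 1024(cos 45° + i sin 45°)
= 512*sqrt(2) + 512*sqrt(2)i


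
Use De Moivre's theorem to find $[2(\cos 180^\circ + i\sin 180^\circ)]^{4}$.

By De Moivre: z^n = r^n(cos(nθ) + i sin(nθ))
= 2^4(cos(4*180°) + i sin(4*180°))
= 16(cos 0° + i sin 0°)
= 16


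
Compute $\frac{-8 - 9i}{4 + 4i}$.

Multiply numerator and denominator by conjugate (4 - 4i):
= (-8 - 9i)(4 - 4i) / (4^2 + 4^2)
= (-68 - 4i) / 32
Divide through by 4: (-17 - i) / 8
= -17/8 - (1/8)i


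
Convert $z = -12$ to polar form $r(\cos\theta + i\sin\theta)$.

r = |z| = sqrt(a^2 + b^2) = sqrt((-12)^2 + (0)^2) = sqrt(144 + 0) = sqrt(144) = 12
b = 0 and a < 0, so z lies on the negative real axis: θ = 180°
z = 12(cos 180° + i sin 180°)


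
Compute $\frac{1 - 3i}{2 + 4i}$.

Multiply numerator and denominator by conjugate (2 - 4i):
= (1 - 3i)(2 - 4i) / (2^2 + 4^2)
= (-10 - 10i) / 20
Divide through by 10: (-1 - i) / 2
= -1/2 - (1/2)i


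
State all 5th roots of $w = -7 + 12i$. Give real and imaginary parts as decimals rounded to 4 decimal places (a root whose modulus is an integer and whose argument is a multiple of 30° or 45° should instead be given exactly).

|w| = sqrt(193) ≈ 13.892444, arg(w) ≈ 120.256437°
Root modulus = sqrt(193)^(1/5) ≈ 1.692605
Root arguments: θ_k = (arg(w) + 360°k)/5 for k = 0, 1, ..., 4
Compute each root as (root modulus)(cos θ_k + i sin θ_k) using full-precision intermediates, then round to 4 decimal places.
Roots: 1.5457 + 0.6898i, -0.1784 + 1.6832i, -1.6559 + 0.3504i, -0.8450 - 1.4666i, 1.1337 - 1.2568i


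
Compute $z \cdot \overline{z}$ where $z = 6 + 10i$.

z * conjugate(z) = |z|^2 = a^2 + b^2
= 6^2 + 10^2 = 136


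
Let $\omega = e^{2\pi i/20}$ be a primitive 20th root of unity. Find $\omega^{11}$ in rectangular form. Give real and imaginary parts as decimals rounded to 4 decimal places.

ω^11 = e^(2πi·11/20) = e^(i·11π/10)
= cos(11π/10) + i sin(11π/10)
= -0.9511 - 0.3090i


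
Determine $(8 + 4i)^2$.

(a + bi)^2 = a^2 - b^2 + 2abi
= 8^2 - 4^2 + 2*8*4i
= 48 + 64i


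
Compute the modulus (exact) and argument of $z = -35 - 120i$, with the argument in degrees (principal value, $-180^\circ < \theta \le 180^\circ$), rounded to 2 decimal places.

|z| = sqrt((-35)^2 + (-120)^2) = 125
arg(z) = arctan(b/a) = arctan(-120/-35) (quadrant-adjusted) = -106.26°


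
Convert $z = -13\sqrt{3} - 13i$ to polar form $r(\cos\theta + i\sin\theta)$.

r = |z| = sqrt(a^2 + b^2) = sqrt((-13*sqrt(3))^2 + (-13)^2) = sqrt(507 + 169) = sqrt(676) = 26
θ = arctan(b/a) = arctan(-13/-22.5167) (quadrant-adjusted) = 210°
z = 26(cos 210° + i sin 210°)


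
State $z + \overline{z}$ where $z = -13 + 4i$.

z + conjugate(z) = (a + bi) + (a - bi) = 2a
= 2 * (-13) = -26


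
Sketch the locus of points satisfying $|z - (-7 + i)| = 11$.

|z - z0| = r describes a circle centered at z0 with radius r
Here z0 = -7 + i and r = 11
Locus: Circle centered at (-7, 1) with radius 11


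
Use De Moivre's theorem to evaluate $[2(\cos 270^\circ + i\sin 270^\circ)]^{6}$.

By De Moivre: z^n = r^n(cos(nθ) + i sin(nθ))
= 2^6(cos(6*270°) + i sin(6*270°))
= 64(cos 180° + i sin 180°)
= -64


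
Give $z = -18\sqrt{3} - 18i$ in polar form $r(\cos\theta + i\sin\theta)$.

r = |z| = sqrt(a^2 + b^2) = sqrt((-18*sqrt(3))^2 + (-18)^2) = sqrt(972 + 324) = sqrt(1296) = 36
θ = arctan(b/a) = arctan(-18/-31.1769) (quadrant-adjusted) = 210°
z = 36(cos 210° + i sin 210°)


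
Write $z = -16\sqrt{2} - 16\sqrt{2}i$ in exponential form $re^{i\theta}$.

r = |z| = sqrt((-16*sqrt(2))^2 + (-16*sqrt(2))^2) = sqrt(512 + 512) = sqrt(1024) = 32
θ = arctan(b/a) = arctan(-22.6274/-22.6274) (quadrant-adjusted) = 225° = 5π/4
z = 32e^(i*5π/4)


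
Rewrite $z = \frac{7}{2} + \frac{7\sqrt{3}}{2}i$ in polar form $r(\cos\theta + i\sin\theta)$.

r = |z| = sqrt(a^2 + b^2) = sqrt((7/2)^2 + (7*sqrt(3)/2)^2) = sqrt(49/4 + 147/4) = sqrt(49) = 7
θ = arctan(b/a) = arctan(6.0622/3.5) (quadrant-adjusted) = 60°
z = 7(cos 60° + i sin 60°)


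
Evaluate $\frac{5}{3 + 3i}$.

Multiply numerator and denominator by conjugate (3 - 3i):
= (5)(3 - 3i) / (3^2 + 3^2)
= (15 - 15i) / 18
Divide through by 3: (5 - 5i) / 6
= 5/6 - (5/6)i


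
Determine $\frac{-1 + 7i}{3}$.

Divisor is real, so divide each part by 3:
= -1/3 + (7/3)i


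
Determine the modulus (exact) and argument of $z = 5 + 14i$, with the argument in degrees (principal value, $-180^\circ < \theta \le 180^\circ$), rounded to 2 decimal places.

|z| = sqrt(5^2 + 14^2) = sqrt(221)
arg(z) = arctan(b/a) = arctan(14/5) (quadrant-adjusted) = 70.35°


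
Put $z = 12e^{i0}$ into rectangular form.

a = r cos θ = 12 * 1 = 12
b = r sin θ = 12 * 0 = 0
z = 12


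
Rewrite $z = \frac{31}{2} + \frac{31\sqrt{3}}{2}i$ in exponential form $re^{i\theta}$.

r = |z| = sqrt((31/2)^2 + (31*sqrt(3)/2)^2) = sqrt(961/4 + 2883/4) = sqrt(961) = 31
θ = arctan(b/a) = arctan(26.8468/15.5) (quadrant-adjusted) = 60° = π/3
z = 31e^(i*π/3)


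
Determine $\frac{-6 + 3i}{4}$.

Divisor is real, so divide each part by 4:
= -3/2 + (3/4)i


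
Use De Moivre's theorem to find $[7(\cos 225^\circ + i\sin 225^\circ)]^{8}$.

By De Moivre: z^n = r^n(cos(nθ) + i sin(nθ))
= 7^8(cos(8*225°) + i sin(8*225°))
= 5764801(cos 0° + i sin 0°)
= 5764801


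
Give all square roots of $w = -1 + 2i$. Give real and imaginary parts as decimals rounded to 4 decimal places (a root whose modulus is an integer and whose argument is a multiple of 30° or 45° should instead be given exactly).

|w| = sqrt(5) ≈ 2.236068, arg(w) ≈ 116.565051°
Root modulus = sqrt(5)^(1/2) ≈ 1.495349
Root arguments: θ_k = (arg(w) + 360°k)/2 for k = 0, 1, ..., 1
Compute each root as (root modulus)(cos θ_k + i sin θ_k) using full-precision intermediates, then round to 4 decimal places.
Roots: 0.7862 + 1.2720i, -0.7862 - 1.2720i


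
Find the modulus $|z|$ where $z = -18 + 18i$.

|z| = sqrt(a^2 + b^2) = sqrt((-18)^2 + 18^2) = sqrt(648) = sqrt(648)


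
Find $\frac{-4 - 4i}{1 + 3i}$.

Multiply numerator and denominator by conjugate (1 - 3i):
= (-4 - 4i)(1 - 3i) / (1^2 + 3^2)
= (-16 + 8i) / 10
Divide through by 2: (-8 + 4i) / 5
= -8/5 + (4/5)i


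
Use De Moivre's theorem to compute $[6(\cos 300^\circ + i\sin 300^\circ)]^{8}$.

By De Moivre: z^n = r^n(cos(nθ) + i sin(nθ))
= 6^8(cos(8*300°) + i sin(8*300°))
= 1679616(cos 240° + i sin 240°)
= -839808 - 839808*sqrt(3)i


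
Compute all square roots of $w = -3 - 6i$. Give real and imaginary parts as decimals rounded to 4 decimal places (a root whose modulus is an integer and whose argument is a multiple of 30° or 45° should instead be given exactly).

|w| = sqrt(45) ≈ 6.708204, arg(w) ≈ 243.434949°
Root modulus = sqrt(45)^(1/2) ≈ 2.590020
Root arguments: θ_k = (arg(w) + 360°k)/2 for k = 0, 1, ..., 1
Compute each root as (root modulus)(cos θ_k + i sin θ_k) using full-precision intermediates, then round to 4 decimal places.
Roots: -1.3617 + 2.2032i, 1.3617 - 2.2032i


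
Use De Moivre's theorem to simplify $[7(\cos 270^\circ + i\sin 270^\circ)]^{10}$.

By De Moivre: z^n = r^n(cos(nθ) + i sin(nθ))
= 7^10(cos(10*270°) + i sin(10*270°))
= 282475249(cos 180° + i sin 180°)
= -282475249


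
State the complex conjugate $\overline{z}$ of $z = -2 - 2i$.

If z = a + bi, then conjugate(z) = a - bi
conjugate(-2 - 2i) = -2 + 2i


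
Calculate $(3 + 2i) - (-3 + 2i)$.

(3 - (-3)) + (2 - 2)i = 6


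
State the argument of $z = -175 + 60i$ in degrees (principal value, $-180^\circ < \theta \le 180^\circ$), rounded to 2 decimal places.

θ = arctan(b/a) = arctan(60/-175) (quadrant-adjusted) = 161.08°


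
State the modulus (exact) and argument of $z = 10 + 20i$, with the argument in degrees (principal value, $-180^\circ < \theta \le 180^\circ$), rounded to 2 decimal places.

|z| = sqrt(10^2 + 20^2) = sqrt(500)
arg(z) = arctan(b/a) = arctan(20/10) (quadrant-adjusted) = 63.43°


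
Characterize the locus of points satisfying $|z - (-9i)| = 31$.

|z - z0| = r describes a circle centered at z0 with radius r
Here z0 = -9i and r = 31
Locus: Circle centered at (0, -9) with radius 31


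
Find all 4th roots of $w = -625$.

|w| = 625, arg(w) = 180°
Root modulus = 625^(1/4) = 5
Root arguments: θ_k = (180° + 360°k)/4 for k = 0, 1, ..., 3
Roots: 5*sqrt(2)/2 + (5*sqrt(2)/2)i, -5*sqrt(2)/2 + (5*sqrt(2)/2)i, -5*sqrt(2)/2 - (5*sqrt(2)/2)i, 5*sqrt(2)/2 - (5*sqrt(2)/2)i


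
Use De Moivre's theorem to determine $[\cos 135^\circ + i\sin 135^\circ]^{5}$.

By De Moivre: z^n = r^n(cos(nθ) + i sin(nθ))
= 1^5(cos(5*135°) + i sin(5*135°))
= 1(cos 315° + i sin 315°)
= sqrt(2)/2 - (sqrt(2)/2)i


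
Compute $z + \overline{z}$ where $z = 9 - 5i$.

z + conjugate(z) = (a + bi) + (a - bi) = 2a
= 2 * 9 = 18


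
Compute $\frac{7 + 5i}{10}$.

Divisor is real, so divide each part by 10:
= 7/10 + (1/2)i


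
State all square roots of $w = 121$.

|w| = 121, arg(w) = 0°
Root modulus = 121^(1/2) = 11
Root arguments: θ_k = (0° + 360°k)/2 for k = 0, 1, ..., 1
Roots: 11, -11


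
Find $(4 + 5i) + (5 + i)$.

(4 + 5) + (5 + 1)i = 9 + 6i


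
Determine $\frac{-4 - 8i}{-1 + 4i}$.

Multiply numerator and denominator by conjugate (-1 - 4i):
= (-4 - 8i)(-1 - 4i) / ((-1)^2 + 4^2)
= (-28 + 24i) / 17
= -28/17 + (24/17)i


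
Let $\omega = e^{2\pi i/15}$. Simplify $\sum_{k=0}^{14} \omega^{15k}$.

Since 15 divides 15, ω^15 = (ω^15)^1 = 1^1 = 1, so every term is 1.
Sum = 15 · 1 = 15


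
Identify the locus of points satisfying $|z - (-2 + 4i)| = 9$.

|z - z0| = r describes a circle centered at z0 with radius r
Here z0 = -2 + 4i and r = 9
Locus: Circle centered at (-2, 4) with radius 9


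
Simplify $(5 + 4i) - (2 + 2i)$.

(5 - 2) + (4 - 2)i = 3 + 2i


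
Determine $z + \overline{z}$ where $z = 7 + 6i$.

z + conjugate(z) = (a + bi) + (a - bi) = 2a
= 2 * 7 = 14


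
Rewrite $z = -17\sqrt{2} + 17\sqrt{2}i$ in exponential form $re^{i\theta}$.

r = |z| = sqrt((-17*sqrt(2))^2 + (17*sqrt(2))^2) = sqrt(578 + 578) = sqrt(1156) = 34
θ = arctan(b/a) = arctan(24.0416/-24.0416) (quadrant-adjusted) = 135° = 3π/4
z = 34e^(i*3π/4)


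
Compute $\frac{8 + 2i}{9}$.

Divisor is real, so divide each part by 9:
= 8/9 + (2/9)i


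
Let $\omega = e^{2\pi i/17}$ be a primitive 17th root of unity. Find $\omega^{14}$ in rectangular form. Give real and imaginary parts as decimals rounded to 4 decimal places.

ω^14 = e^(2πi·14/17) = e^(i·28π/17)
= cos(28π/17) + i sin(28π/17)
= 0.4457 - 0.8952i


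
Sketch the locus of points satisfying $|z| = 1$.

|z| = r describes a circle of radius r centered at the origin
Locus: Circle centered at origin with radius 1


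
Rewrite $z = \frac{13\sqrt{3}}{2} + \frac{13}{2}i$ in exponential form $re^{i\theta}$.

r = |z| = sqrt((13*sqrt(3)/2)^2 + (13/2)^2) = sqrt(507/4 + 169/4) = sqrt(169) = 13
θ = arctan(b/a) = arctan(6.5/11.2583) (quadrant-adjusted) = 30° = π/6
z = 13e^(i*π/6)


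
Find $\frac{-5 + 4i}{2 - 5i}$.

Multiply numerator and denominator by conjugate (2 + 5i):
= (-5 + 4i)(2 + 5i) / (2^2 + (-5)^2)
= (-30 - 17i) / 29
= -30/29 - (17/29)i


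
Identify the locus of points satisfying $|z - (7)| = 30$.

|z - z0| = r describes a circle centered at z0 with radius r
Here z0 = 7 and r = 30
Locus: Circle centered at (7, 0) with radius 30


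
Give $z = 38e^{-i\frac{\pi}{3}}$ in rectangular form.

a = r cos θ = 38 * 1/2 = 19
b = r sin θ = 38 * -sqrt(3)/2 = -19*sqrt(3)
z = 19 - 19*sqrt(3)i


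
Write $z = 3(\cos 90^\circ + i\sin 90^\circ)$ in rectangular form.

a = r cos θ = 3 * 0 = 0
b = r sin θ = 3 * 1 = 3
z = 3i


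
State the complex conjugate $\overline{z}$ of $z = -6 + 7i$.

If z = a + bi, then conjugate(z) = a - bi
conjugate(-6 + 7i) = -6 - 7i


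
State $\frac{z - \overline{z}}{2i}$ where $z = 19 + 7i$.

z - conjugate(z) = 2bi
(z - conjugate(z))/(2i) = 2bi/(2i) = b = 7


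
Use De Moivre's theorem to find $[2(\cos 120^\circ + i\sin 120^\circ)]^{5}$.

By De Moivre: z^n = r^n(cos(nθ) + i sin(nθ))
= 2^5(cos(5*120°) + i sin(5*120°))
= 32(cos 240° + i sin 240°)
= -16 - 16*sqrt(3)i


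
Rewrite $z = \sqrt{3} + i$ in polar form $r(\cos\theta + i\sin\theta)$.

r = |z| = sqrt(a^2 + b^2) = sqrt((sqrt(3))^2 + (1)^2) = sqrt(3 + 1) = sqrt(4) = 2
θ = arctan(b/a) = arctan(1/1.7321) (quadrant-adjusted) = 30°
z = 2(cos 30° + i sin 30°)


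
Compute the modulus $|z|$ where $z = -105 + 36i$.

|z| = sqrt(a^2 + b^2) = sqrt((-105)^2 + 36^2) = sqrt(12321) = 111


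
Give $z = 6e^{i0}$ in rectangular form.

a = r cos θ = 6 * 1 = 6
b = r sin θ = 6 * 0 = 0
z = 6


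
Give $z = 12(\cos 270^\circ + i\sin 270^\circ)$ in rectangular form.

a = r cos θ = 12 * 0 = 0
b = r sin θ = 12 * -1 = -12
z = -12i


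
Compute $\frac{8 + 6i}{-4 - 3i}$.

Multiply numerator and denominator by conjugate (-4 + 3i):
= (8 + 6i)(-4 + 3i) / ((-4)^2 + (-3)^2)
= (-50) / 25
= -2


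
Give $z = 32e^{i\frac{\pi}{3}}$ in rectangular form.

a = r cos θ = 32 * 1/2 = 16
b = r sin θ = 32 * sqrt(3)/2 = 16*sqrt(3)
z = 16 + 16*sqrt(3)i


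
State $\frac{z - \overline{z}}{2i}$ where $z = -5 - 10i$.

z - conjugate(z) = 2bi
(z - conjugate(z))/(2i) = 2bi/(2i) = b = -10


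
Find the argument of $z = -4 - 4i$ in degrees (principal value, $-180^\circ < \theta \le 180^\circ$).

θ = arctan(b/a) = arctan(-4/-4) (quadrant-adjusted) = -135°


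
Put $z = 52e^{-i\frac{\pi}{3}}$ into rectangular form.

a = r cos θ = 52 * 1/2 = 26
b = r sin θ = 52 * -sqrt(3)/2 = -26*sqrt(3)
z = 26 - 26*sqrt(3)i


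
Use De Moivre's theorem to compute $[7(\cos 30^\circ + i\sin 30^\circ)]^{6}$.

By De Moivre: z^n = r^n(cos(nθ) + i sin(nθ))
= 7^6(cos(6*30°) + i sin(6*30°))
= 117649(cos 180° + i sin 180°)
= -117649


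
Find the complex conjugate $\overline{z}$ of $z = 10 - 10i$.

If z = a + bi, then conjugate(z) = a - bi
conjugate(10 - 10i) = 10 + 10i


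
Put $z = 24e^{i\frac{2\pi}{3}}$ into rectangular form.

a = r cos θ = 24 * -1/2 = -12
b = r sin θ = 24 * sqrt(3)/2 = 12*sqrt(3)
z = -12 + 12*sqrt(3)i


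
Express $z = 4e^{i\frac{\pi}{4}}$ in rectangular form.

a = r cos θ = 4 * sqrt(2)/2 = 2*sqrt(2)
b = r sin θ = 4 * sqrt(2)/2 = 2*sqrt(2)
z = 2*sqrt(2) + 2*sqrt(2)i


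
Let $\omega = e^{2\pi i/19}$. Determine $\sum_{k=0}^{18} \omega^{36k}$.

Let ζ = ω^36 = e^(2πi·36/19). Since 19 ∤ 36, ζ ≠ 1.
Sum = Σ_{k=0}^{18} ζ^k = (ζ^19 - 1)/(ζ - 1) = (ω^{36·19} - 1)/(ζ - 1) = (1 - 1)/(ζ - 1) = 0


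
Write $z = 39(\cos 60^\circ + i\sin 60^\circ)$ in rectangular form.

a = r cos θ = 39 * 1/2 = 39/2
b = r sin θ = 39 * sqrt(3)/2 = 39*sqrt(3)/2
z = 39/2 + (39*sqrt(3)/2)i


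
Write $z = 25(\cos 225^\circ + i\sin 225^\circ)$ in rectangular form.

a = r cos θ = 25 * -sqrt(2)/2 = -25*sqrt(2)/2
b = r sin θ = 25 * -sqrt(2)/2 = -25*sqrt(2)/2
z = -25*sqrt(2)/2 - (25*sqrt(2)/2)i


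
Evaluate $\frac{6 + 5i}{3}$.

Divisor is real, so divide each part by 3:
= 2 + (5/3)i


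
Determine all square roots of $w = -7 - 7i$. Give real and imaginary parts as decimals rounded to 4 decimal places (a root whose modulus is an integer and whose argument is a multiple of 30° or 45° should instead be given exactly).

|w| = sqrt(98) ≈ 9.899495, arg(w) = 225°
Root modulus = sqrt(98)^(1/2) ≈ 3.146346
Root arguments: θ_k = (225° + 360°k)/2 for k = 0, 1, ..., 1
Compute each root as (root modulus)(cos θ_k + i sin θ_k) using full-precision intermediates, then round to 4 decimal places.
Roots: -1.2041 + 2.9068i, 1.2041 - 2.9068i


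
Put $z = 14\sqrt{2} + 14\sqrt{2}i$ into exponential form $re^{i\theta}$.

r = |z| = sqrt((14*sqrt(2))^2 + (14*sqrt(2))^2) = sqrt(392 + 392) = sqrt(784) = 28
θ = arctan(b/a) = arctan(19.799/19.799) (quadrant-adjusted) = 45° = π/4
z = 28e^(i*π/4)


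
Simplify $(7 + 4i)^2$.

(a + bi)^2 = a^2 - b^2 + 2abi
= 7^2 - 4^2 + 2*7*4i
= 33 + 56i


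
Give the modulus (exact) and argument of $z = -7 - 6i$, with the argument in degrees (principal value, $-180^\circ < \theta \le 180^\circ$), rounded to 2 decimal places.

|z| = sqrt((-7)^2 + (-6)^2) = sqrt(85)
arg(z) = arctan(b/a) = arctan(-6/-7) (quadrant-adjusted) = -139.40°


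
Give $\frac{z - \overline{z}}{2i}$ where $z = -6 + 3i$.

z - conjugate(z) = 2bi
(z - conjugate(z))/(2i) = 2bi/(2i) = b = 3


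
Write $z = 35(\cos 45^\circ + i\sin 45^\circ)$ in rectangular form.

a = r cos θ = 35 * sqrt(2)/2 = 35*sqrt(2)/2
b = r sin θ = 35 * sqrt(2)/2 = 35*sqrt(2)/2
z = 35*sqrt(2)/2 + (35*sqrt(2)/2)i


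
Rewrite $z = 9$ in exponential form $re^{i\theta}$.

r = |z| = sqrt((9)^2 + (0)^2) = sqrt(81 + 0) = sqrt(81) = 9
b = 0 and a > 0, so z lies on the positive real axis: θ = 0
z = 9e^(i*0) = 9


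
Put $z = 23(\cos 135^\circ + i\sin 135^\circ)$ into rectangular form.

a = r cos θ = 23 * -sqrt(2)/2 = -23*sqrt(2)/2
b = r sin θ = 23 * sqrt(2)/2 = 23*sqrt(2)/2
z = -23*sqrt(2)/2 + (23*sqrt(2)/2)i


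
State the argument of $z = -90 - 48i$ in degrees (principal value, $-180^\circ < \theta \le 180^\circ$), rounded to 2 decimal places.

θ = arctan(b/a) = arctan(-48/-90) (quadrant-adjusted) = -151.93°


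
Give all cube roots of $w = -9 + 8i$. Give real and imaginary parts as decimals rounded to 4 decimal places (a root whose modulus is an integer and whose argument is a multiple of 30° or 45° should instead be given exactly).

|w| = sqrt(145) ≈ 12.041595, arg(w) ≈ 138.366461°
Root modulus = sqrt(145)^(1/3) ≈ 2.292071
Root arguments: θ_k = (arg(w) + 360°k)/3 for k = 0, 1, ..., 2
Compute each root as (root modulus)(cos θ_k + i sin θ_k) using full-precision intermediates, then round to 4 decimal places.
Roots: 1.5887 + 1.6522i, -2.2252 + 0.5498i, 0.6365 - 2.2019i


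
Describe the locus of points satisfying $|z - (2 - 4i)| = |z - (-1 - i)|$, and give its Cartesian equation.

|z - z1| = |z - z2| means z is equidistant from z1 and z2,
i.e. the perpendicular bisector of the segment from (2, -4) to (-1, -1) (midpoint (1/2, -5/2)).
With z = x + yi, square both sides:
(x - 2)^2 + (y - (-4))^2 = (x - (-1))^2 + (y - (-1))^2
The x^2 and y^2 terms cancel: -6x + 6y = 2 - 20 = -18
Simplify: x - y = 3
Locus: Perpendicular bisector of the segment from (2, -4) to (-1, -1): the line x - y = 3


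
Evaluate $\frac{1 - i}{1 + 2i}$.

Multiply numerator and denominator by conjugate (1 - 2i):
= (1 - i)(1 - 2i) / (1^2 + 2^2)
= (-1 - 3i) / 5
= -1/5 - (3/5)i


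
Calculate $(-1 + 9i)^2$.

(a + bi)^2 = a^2 - b^2 + 2abi
= (-1)^2 - 9^2 + 2*(-1)*9i
= -80 - 18i


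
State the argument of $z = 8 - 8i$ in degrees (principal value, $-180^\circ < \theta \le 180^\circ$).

θ = arctan(b/a) = arctan(-8/8) (quadrant-adjusted) = -45°


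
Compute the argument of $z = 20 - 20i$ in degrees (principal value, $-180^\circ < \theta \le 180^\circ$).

θ = arctan(b/a) = arctan(-20/20) (quadrant-adjusted) = -45°


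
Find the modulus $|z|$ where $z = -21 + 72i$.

|z| = sqrt(a^2 + b^2) = sqrt((-21)^2 + 72^2) = sqrt(5625) = 75


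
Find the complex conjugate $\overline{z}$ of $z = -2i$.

If z = a + bi, then conjugate(z) = a - bi
conjugate(-2i) = 2i


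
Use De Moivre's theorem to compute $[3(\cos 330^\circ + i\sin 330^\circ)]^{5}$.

By De Moivre: z^n = r^n(cos(nθ) + i sin(nθ))
= 3^5(cos(5*330°) + i sin(5*330°))
= 243(cos 210° + i sin 210°)
= -243*sqrt(3)/2 - (243/2)i


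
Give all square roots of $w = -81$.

|w| = 81, arg(w) = 180°
Root modulus = 81^(1/2) = 9
Root arguments: θ_k = (180° + 360°k)/2 for k = 0, 1, ..., 1
Roots: 9i, -9i


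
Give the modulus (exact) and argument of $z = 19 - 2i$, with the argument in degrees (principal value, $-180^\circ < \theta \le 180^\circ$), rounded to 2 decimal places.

|z| = sqrt(19^2 + (-2)^2) = sqrt(365)
arg(z) = arctan(b/a) = arctan(-2/19) (quadrant-adjusted) = -6.01°


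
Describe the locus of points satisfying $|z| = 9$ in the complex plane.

|z| = 9 means sqrt(x^2 + y^2) = 9
This is a circle of radius 9 centered at the origin


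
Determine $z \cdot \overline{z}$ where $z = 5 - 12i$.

z * conjugate(z) = |z|^2 = a^2 + b^2
= 5^2 + (-12)^2 = 169


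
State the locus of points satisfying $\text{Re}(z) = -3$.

Re(z) = x where z = x + yi; the equation x = -3 is satisfied by all points with that x-coordinate
Locus: Vertical line x = -3


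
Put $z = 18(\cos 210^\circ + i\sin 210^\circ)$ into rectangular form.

a = r cos θ = 18 * -sqrt(3)/2 = -9*sqrt(3)
b = r sin θ = 18 * -1/2 = -9
z = -9*sqrt(3) - 9i


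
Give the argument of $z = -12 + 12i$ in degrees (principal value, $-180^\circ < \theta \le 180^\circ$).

θ = arctan(b/a) = arctan(12/-12) (quadrant-adjusted) = 135°


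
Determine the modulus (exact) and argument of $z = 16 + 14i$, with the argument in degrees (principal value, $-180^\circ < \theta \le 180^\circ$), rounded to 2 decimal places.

|z| = sqrt(16^2 + 14^2) = sqrt(452)
arg(z) = arctan(b/a) = arctan(14/16) (quadrant-adjusted) = 41.19°


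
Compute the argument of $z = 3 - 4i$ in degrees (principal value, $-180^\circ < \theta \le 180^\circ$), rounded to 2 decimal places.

θ = arctan(b/a) = arctan(-4/3) (quadrant-adjusted) = -53.13°


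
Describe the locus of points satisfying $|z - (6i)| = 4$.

|z - z0| = r describes a circle centered at z0 with radius r
Here z0 = 6i and r = 4
Locus: Circle centered at (0, 6) with radius 4


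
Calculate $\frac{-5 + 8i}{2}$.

Divisor is real, so divide each part by 2:
= -5/2 + 4i


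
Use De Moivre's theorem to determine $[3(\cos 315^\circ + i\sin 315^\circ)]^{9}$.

By De Moivre: z^n = r^n(cos(nθ) + i sin(nθ))
= 3^9(cos(9*315°) + i sin(9*315°))
= 19683(cos 315° + i sin 315°)
= 19683*sqrt(2)/2 - (19683*sqrt(2)/2)i


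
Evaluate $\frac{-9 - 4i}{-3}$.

Divisor is real, so divide each part by -3:
= 3 + (4/3)i


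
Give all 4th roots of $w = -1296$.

|w| = 1296, arg(w) = 180°
Root modulus = 1296^(1/4) = 6
Root arguments: θ_k = (180° + 360°k)/4 for k = 0, 1, ..., 3
Roots: 3*sqrt(2) + 3*sqrt(2)i, -3*sqrt(2) + 3*sqrt(2)i, -3*sqrt(2) - 3*sqrt(2)i, 3*sqrt(2) - 3*sqrt(2)i


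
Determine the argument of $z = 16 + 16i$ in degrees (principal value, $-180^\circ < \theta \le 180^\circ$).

θ = arctan(b/a) = arctan(16/16) (quadrant-adjusted) = 45°


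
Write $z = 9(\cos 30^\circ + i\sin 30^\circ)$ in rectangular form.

a = r cos θ = 9 * sqrt(3)/2 = 9*sqrt(3)/2
b = r sin θ = 9 * 1/2 = 9/2
z = 9*sqrt(3)/2 + (9/2)i


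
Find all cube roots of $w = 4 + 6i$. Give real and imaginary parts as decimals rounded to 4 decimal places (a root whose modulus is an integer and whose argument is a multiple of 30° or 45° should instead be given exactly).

|w| = sqrt(52) ≈ 7.211103, arg(w) ≈ 56.309932°
Root modulus = sqrt(52)^(1/3) ≈ 1.931971
Root arguments: θ_k = (arg(w) + 360°k)/3 for k = 0, 1, ..., 2
Compute each root as (root modulus)(cos θ_k + i sin θ_k) using full-precision intermediates, then round to 4 decimal places.
Roots: 1.8292 + 0.6216i, -1.4530 + 1.2733i, -0.3762 - 1.8950i


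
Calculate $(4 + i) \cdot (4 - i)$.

(a1*a2 - b1*b2) + (a1*b2 + b1*a2)i
= (16 - (-1)) + (-4 + 4)i
= 17


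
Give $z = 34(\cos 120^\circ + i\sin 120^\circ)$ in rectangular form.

a = r cos θ = 34 * -1/2 = -17
b = r sin θ = 34 * sqrt(3)/2 = 17*sqrt(3)
z = -17 + 17*sqrt(3)i


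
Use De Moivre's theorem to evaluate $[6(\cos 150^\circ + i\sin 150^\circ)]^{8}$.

By De Moivre: z^n = r^n(cos(nθ) + i sin(nθ))
= 6^8(cos(8*150°) + i sin(8*150°))
= 1679616(cos 120° + i sin 120°)
= -839808 + 839808*sqrt(3)i


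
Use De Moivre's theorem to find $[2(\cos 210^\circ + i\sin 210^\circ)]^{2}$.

By De Moivre: z^n = r^n(cos(nθ) + i sin(nθ))
= 2^2(cos(2*210°) + i sin(2*210°))
= 4(cos 60° + i sin 60°)
= 2 + 2*sqrt(3)i


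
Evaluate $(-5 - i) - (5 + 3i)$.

(-5 - 5) + (-1 - 3)i = -10 - 4i


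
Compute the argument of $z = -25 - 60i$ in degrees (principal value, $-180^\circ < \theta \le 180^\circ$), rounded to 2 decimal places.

θ = arctan(b/a) = arctan(-60/-25) (quadrant-adjusted) = -112.62°


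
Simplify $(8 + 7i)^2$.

(a + bi)^2 = a^2 - b^2 + 2abi
= 8^2 - 7^2 + 2*8*7i
= 15 + 112i


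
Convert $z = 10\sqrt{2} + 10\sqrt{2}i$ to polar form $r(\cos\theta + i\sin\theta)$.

r = |z| = sqrt(a^2 + b^2) = sqrt((10*sqrt(2))^2 + (10*sqrt(2))^2) = sqrt(200 + 200) = sqrt(400) = 20
θ = arctan(b/a) = arctan(14.1421/14.1421) (quadrant-adjusted) = 45°
z = 20(cos 45° + i sin 45°)


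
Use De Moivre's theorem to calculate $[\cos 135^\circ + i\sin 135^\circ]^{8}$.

By De Moivre: z^n = r^n(cos(nθ) + i sin(nθ))
= 1^8(cos(8*135°) + i sin(8*135°))
= 1(cos 0° + i sin 0°)
= 1


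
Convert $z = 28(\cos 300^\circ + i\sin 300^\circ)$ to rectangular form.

a = r cos θ = 28 * 1/2 = 14
b = r sin θ = 28 * -sqrt(3)/2 = -14*sqrt(3)
z = 14 - 14*sqrt(3)i


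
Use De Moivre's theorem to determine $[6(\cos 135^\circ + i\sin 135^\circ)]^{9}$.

By De Moivre: z^n = r^n(cos(nθ) + i sin(nθ))
= 6^9(cos(9*135°) + i sin(9*135°))
= 10077696(cos 135° + i sin 135°)
= -5038848*sqrt(2) + 5038848*sqrt(2)i


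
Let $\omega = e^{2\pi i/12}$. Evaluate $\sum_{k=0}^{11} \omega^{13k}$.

Let ζ = ω^13 = e^(2πi·13/12). Since 12 ∤ 13, ζ ≠ 1.
Sum = Σ_{k=0}^{11} ζ^k = (ζ^12 - 1)/(ζ - 1) = (ω^{13·12} - 1)/(ζ - 1) = (1 - 1)/(ζ - 1) = 0


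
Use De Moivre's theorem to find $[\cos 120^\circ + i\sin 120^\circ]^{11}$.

By De Moivre: z^n = r^n(cos(nθ) + i sin(nθ))
= 1^11(cos(11*120°) + i sin(11*120°))
= 1(cos 240° + i sin 240°)
= -1/2 - (sqrt(3)/2)i


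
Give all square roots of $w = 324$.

|w| = 324, arg(w) = 0°
Root modulus = 324^(1/2) = 18
Root arguments: θ_k = (0° + 360°k)/2 for k = 0, 1, ..., 1
Roots: 18, -18


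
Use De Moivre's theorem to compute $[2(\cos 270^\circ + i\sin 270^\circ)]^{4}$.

By De Moivre: z^n = r^n(cos(nθ) + i sin(nθ))
= 2^4(cos(4*270°) + i sin(4*270°))
= 16(cos 0° + i sin 0°)
= 16


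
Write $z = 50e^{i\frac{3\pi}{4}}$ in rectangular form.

a = r cos θ = 50 * -sqrt(2)/2 = -25*sqrt(2)
b = r sin θ = 50 * sqrt(2)/2 = 25*sqrt(2)
z = -25*sqrt(2) + 25*sqrt(2)i


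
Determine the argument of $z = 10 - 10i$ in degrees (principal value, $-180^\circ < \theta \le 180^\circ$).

θ = arctan(b/a) = arctan(-10/10) (quadrant-adjusted) = -45°


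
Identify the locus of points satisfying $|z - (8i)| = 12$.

|z - z0| = r describes a circle centered at z0 with radius r
Here z0 = 8i and r = 12
Locus: Circle centered at (0, 8) with radius 12


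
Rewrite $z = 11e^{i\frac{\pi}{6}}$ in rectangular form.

a = r cos θ = 11 * sqrt(3)/2 = 11*sqrt(3)/2
b = r sin θ = 11 * 1/2 = 11/2
z = 11*sqrt(3)/2 + (11/2)i


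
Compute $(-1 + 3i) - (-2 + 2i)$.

(-1 - (-2)) + (3 - 2)i = 1 + i


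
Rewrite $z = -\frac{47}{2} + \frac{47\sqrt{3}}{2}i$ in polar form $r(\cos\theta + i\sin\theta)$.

r = |z| = sqrt(a^2 + b^2) = sqrt((-47/2)^2 + (47*sqrt(3)/2)^2) = sqrt(2209/4 + 6627/4) = sqrt(2209) = 47
θ = arctan(b/a) = arctan(40.7032/-23.5) (quadrant-adjusted) = 120°
z = 47(cos 120° + i sin 120°)


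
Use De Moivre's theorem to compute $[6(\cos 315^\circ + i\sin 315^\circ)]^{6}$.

By De Moivre: z^n = r^n(cos(nθ) + i sin(nθ))
= 6^6(cos(6*315°) + i sin(6*315°))
= 46656(cos 90° + i sin 90°)
= 46656i


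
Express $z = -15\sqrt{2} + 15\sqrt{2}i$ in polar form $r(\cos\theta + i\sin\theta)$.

r = |z| = sqrt(a^2 + b^2) = sqrt((-15*sqrt(2))^2 + (15*sqrt(2))^2) = sqrt(450 + 450) = sqrt(900) = 30
θ = arctan(b/a) = arctan(21.2132/-21.2132) (quadrant-adjusted) = 135°
z = 30(cos 135° + i sin 135°)


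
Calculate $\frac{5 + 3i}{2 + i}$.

Multiply numerator and denominator by conjugate (2 - i):
= (5 + 3i)(2 - i) / (2^2 + 1^2)
= (13 + i) / 5
= 13/5 + (1/5)i


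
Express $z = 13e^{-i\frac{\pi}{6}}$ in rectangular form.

a = r cos θ = 13 * sqrt(3)/2 = 13*sqrt(3)/2
b = r sin θ = 13 * -1/2 = -13/2
z = 13*sqrt(3)/2 - (13/2)i


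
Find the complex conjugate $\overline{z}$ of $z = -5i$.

If z = a + bi, then conjugate(z) = a - bi
conjugate(-5i) = 5i


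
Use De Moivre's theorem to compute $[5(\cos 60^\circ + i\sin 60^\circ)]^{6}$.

By De Moivre: z^n = r^n(cos(nθ) + i sin(nθ))
= 5^6(cos(6*60°) + i sin(6*60°))
= 15625(cos 0° + i sin 0°)
= 15625


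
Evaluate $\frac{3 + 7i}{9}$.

Divisor is real, so divide each part by 9:
= 1/3 + (7/9)i


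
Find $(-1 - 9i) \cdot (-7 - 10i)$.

(a1*a2 - b1*b2) + (a1*b2 + b1*a2)i
= (7 - 90) + (10 + 63)i
= -83 + 73i


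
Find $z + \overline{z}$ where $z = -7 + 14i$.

z + conjugate(z) = (a + bi) + (a - bi) = 2a
= 2 * (-7) = -14


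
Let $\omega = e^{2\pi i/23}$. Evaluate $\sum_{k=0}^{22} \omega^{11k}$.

Let ζ = ω^11 = e^(2πi·11/23). Since 23 ∤ 11, ζ ≠ 1.
Sum = Σ_{k=0}^{22} ζ^k = (ζ^23 - 1)/(ζ - 1) = (ω^{11·23} - 1)/(ζ - 1) = (1 - 1)/(ζ - 1) = 0


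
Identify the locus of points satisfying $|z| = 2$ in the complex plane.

|z| = 2 means sqrt(x^2 + y^2) = 2
This is a circle of radius 2 centered at the origin


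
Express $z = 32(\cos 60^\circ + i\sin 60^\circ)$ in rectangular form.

a = r cos θ = 32 * 1/2 = 16
b = r sin θ = 32 * sqrt(3)/2 = 16*sqrt(3)
z = 16 + 16*sqrt(3)i


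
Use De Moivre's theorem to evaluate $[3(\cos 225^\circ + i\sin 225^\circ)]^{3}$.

By De Moivre: z^n = r^n(cos(nθ) + i sin(nθ))
= 3^3(cos(3*225°) + i sin(3*225°))
= 27(cos 315° + i sin 315°)
= 27*sqrt(2)/2 - (27*sqrt(2)/2)i


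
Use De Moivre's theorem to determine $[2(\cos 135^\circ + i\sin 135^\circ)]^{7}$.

By De Moivre: z^n = r^n(cos(nθ) + i sin(nθ))
= 2^7(cos(7*135°) + i sin(7*135°))
= 128(cos 225° + i sin 225°)
= -64*sqrt(2) - 64*sqrt(2)i


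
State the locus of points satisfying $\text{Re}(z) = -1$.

Re(z) = x where z = x + yi; the equation x = -1 is satisfied by all points with that x-coordinate
Locus: Vertical line x = -1


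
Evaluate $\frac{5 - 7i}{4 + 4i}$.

Multiply numerator and denominator by conjugate (4 - 4i):
= (5 - 7i)(4 - 4i) / (4^2 + 4^2)
= (-8 - 48i) / 32
Divide through by 8: (-1 - 6i) / 4
= -1/4 - (3/2)i


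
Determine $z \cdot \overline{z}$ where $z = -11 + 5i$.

z * conjugate(z) = |z|^2 = a^2 + b^2
= (-11)^2 + 5^2 = 146


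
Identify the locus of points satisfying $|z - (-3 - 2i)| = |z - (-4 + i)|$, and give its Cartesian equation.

|z - z1| = |z - z2| means z is equidistant from z1 and z2,
i.e. the perpendicular bisector of the segment from (-3, -2) to (-4, 1) (midpoint (-7/2, -1/2)).
With z = x + yi, square both sides:
(x - (-3))^2 + (y - (-2))^2 = (x - (-4))^2 + (y - 1)^2
The x^2 and y^2 terms cancel: -2x + 6y = 17 - 13 = 4
Simplify: x - 3y = -2
Locus: Perpendicular bisector of the segment from (-3, -2) to (-4, 1): the line x - 3y = -2


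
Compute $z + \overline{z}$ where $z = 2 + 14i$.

z + conjugate(z) = (a + bi) + (a - bi) = 2a
= 2 * 2 = 4


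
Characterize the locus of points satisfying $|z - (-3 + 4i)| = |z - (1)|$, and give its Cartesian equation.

|z - z1| = |z - z2| means z is equidistant from z1 and z2,
i.e. the perpendicular bisector of the segment from (-3, 4) to (1, 0) (midpoint (-1, 2)).
With z = x + yi, square both sides:
(x - (-3))^2 + (y - 4)^2 = (x - 1)^2 + (y - 0)^2
The x^2 and y^2 terms cancel: 8x + (-8)y = 1 - 25 = -24
Simplify: x - y = -3
Locus: Perpendicular bisector of the segment from (-3, 4) to (1, 0): the line x - y = -3


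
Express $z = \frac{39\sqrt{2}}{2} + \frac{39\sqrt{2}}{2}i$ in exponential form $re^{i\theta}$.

r = |z| = sqrt((39*sqrt(2)/2)^2 + (39*sqrt(2)/2)^2) = sqrt(1521/2 + 1521/2) = sqrt(1521) = 39
θ = arctan(b/a) = arctan(27.5772/27.5772) (quadrant-adjusted) = 45° = π/4
z = 39e^(i*π/4)


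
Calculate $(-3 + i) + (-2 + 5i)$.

(-3 + (-2)) + (1 + 5)i = -5 + 6i


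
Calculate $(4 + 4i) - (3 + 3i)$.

(4 - 3) + (4 - 3)i = 1 + i


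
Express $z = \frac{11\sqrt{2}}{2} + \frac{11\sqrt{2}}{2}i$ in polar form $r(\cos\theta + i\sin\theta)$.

r = |z| = sqrt(a^2 + b^2) = sqrt((11*sqrt(2)/2)^2 + (11*sqrt(2)/2)^2) = sqrt(121/2 + 121/2) = sqrt(121) = 11
θ = arctan(b/a) = arctan(7.7782/7.7782) (quadrant-adjusted) = 45°
z = 11(cos 45° + i sin 45°)


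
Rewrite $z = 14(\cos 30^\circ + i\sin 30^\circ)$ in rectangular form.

a = r cos θ = 14 * sqrt(3)/2 = 7*sqrt(3)
b = r sin θ = 14 * 1/2 = 7
z = 7*sqrt(3) + 7i


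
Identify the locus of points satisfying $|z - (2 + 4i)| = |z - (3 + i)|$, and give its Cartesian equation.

|z - z1| = |z - z2| means z is equidistant from z1 and z2,
i.e. the perpendicular bisector of the segment from (2, 4) to (3, 1) (midpoint (5/2, 5/2)).
With z = x + yi, square both sides:
(x - 2)^2 + (y - 4)^2 = (x - 3)^2 + (y - 1)^2
The x^2 and y^2 terms cancel: 2x + (-6)y = 10 - 20 = -10
Simplify: x - 3y = -5
Locus: Perpendicular bisector of the segment from (2, 4) to (3, 1): the line x - 3y = -5


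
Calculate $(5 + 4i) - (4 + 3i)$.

(5 - 4) + (4 - 3)i = 1 + i


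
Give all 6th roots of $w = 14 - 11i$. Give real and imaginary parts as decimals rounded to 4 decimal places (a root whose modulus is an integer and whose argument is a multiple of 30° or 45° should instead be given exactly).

|w| = sqrt(317) ≈ 17.804494, arg(w) ≈ 321.842773°
Root modulus = sqrt(317)^(1/6) ≈ 1.615927
Root arguments: θ_k = (arg(w) + 360°k)/6 for k = 0, 1, ..., 5
Compute each root as (root modulus)(cos θ_k + i sin θ_k) using full-precision intermediates, then round to 4 decimal places.
Roots: 0.9580 + 1.3013i, -0.6480 + 1.4803i, -1.6060 + 0.1790i, -0.9580 - 1.3013i, 0.6480 - 1.4803i, 1.6060 - 0.1790i


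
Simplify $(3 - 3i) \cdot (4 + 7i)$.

(a1*a2 - b1*b2) + (a1*b2 + b1*a2)i
= (12 - (-21)) + (21 + (-12))i
= 33 + 9i


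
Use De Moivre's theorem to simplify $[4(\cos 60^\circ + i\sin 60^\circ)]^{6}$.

By De Moivre: z^n = r^n(cos(nθ) + i sin(nθ))
= 4^6(cos(6*60°) + i sin(6*60°))
= 4096(cos 0° + i sin 0°)
= 4096


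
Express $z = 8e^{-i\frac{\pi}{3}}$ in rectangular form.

a = r cos θ = 8 * 1/2 = 4
b = r sin θ = 8 * -sqrt(3)/2 = -4*sqrt(3)
z = 4 - 4*sqrt(3)i


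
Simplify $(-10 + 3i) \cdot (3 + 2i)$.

(a1*a2 - b1*b2) + (a1*b2 + b1*a2)i
= (-30 - 6) + (-20 + 9)i
= -36 - 11i


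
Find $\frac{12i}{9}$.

Divisor is real, so divide each part by 9:
= 0 + (4/3)i


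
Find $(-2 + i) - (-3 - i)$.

(-2 - (-3)) + (1 - (-1))i = 1 + 2i


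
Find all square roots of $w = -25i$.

|w| = 25, arg(w) = 270°
Root modulus = 25^(1/2) = 5
Root arguments: θ_k = (270° + 360°k)/2 for k = 0, 1, ..., 1
Roots: -5*sqrt(2)/2 + (5*sqrt(2)/2)i, 5*sqrt(2)/2 - (5*sqrt(2)/2)i


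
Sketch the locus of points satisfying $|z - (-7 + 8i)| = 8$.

|z - z0| = r describes a circle centered at z0 with radius r
Here z0 = -7 + 8i and r = 8
Locus: Circle centered at (-7, 8) with radius 8


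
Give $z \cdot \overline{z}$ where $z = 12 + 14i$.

z * conjugate(z) = |z|^2 = a^2 + b^2
= 12^2 + 14^2 = 340


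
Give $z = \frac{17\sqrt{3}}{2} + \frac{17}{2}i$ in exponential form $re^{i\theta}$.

r = |z| = sqrt((17*sqrt(3)/2)^2 + (17/2)^2) = sqrt(867/4 + 289/4) = sqrt(289) = 17
θ = arctan(b/a) = arctan(8.5/14.7224) (quadrant-adjusted) = 30° = π/6
z = 17e^(i*π/6)


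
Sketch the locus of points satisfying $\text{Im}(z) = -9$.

Im(z) = y where z = x + yi; the equation y = -9 is satisfied by all points with that y-coordinate
Locus: Horizontal line y = -9


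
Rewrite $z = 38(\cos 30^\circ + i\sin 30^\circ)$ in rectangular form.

a = r cos θ = 38 * sqrt(3)/2 = 19*sqrt(3)
b = r sin θ = 38 * 1/2 = 19
z = 19*sqrt(3) + 19i


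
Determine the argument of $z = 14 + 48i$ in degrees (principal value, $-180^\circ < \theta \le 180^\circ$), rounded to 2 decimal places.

θ = arctan(b/a) = arctan(48/14) (quadrant-adjusted) = 73.74°


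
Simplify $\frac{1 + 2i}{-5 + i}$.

Multiply numerator and denominator by conjugate (-5 - i):
= (1 + 2i)(-5 - i) / ((-5)^2 + 1^2)
= (-3 - 11i) / 26
= -3/26 - (11/26)i


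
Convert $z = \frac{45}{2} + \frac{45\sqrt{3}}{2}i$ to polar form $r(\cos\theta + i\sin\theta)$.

r = |z| = sqrt(a^2 + b^2) = sqrt((45/2)^2 + (45*sqrt(3)/2)^2) = sqrt(2025/4 + 6075/4) = sqrt(2025) = 45
θ = arctan(b/a) = arctan(38.9711/22.5) (quadrant-adjusted) = 60°
z = 45(cos 60° + i sin 60°)


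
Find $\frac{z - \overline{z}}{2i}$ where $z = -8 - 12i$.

z - conjugate(z) = 2bi
(z - conjugate(z))/(2i) = 2bi/(2i) = b = -12


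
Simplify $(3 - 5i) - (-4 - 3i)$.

(3 - (-4)) + (-5 - (-3))i = 7 - 2i


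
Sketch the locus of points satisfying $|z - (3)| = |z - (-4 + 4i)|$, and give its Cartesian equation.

|z - z1| = |z - z2| means z is equidistant from z1 and z2,
i.e. the perpendicular bisector of the segment from (3, 0) to (-4, 4) (midpoint (-1/2, 2)).
With z = x + yi, square both sides:
(x - 3)^2 + (y - 0)^2 = (x - (-4))^2 + (y - 4)^2
The x^2 and y^2 terms cancel: -14x + 8y = 32 - 9 = 23
Simplify: 14x - 8y = -23
Locus: Perpendicular bisector of the segment from (3, 0) to (-4, 4): the line 14x - 8y = -23


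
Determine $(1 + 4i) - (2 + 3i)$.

(1 - 2) + (4 - 3)i = -1 + i


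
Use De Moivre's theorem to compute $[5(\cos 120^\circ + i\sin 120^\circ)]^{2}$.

By De Moivre: z^n = r^n(cos(nθ) + i sin(nθ))
= 5^2(cos(2*120°) + i sin(2*120°))
= 25(cos 240° + i sin 240°)
= -25/2 - (25*sqrt(3)/2)i


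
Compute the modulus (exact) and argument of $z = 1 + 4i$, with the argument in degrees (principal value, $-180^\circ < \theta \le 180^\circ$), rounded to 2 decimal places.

|z| = sqrt(1^2 + 4^2) = sqrt(17)
arg(z) = arctan(b/a) = arctan(4/1) (quadrant-adjusted) = 75.96°


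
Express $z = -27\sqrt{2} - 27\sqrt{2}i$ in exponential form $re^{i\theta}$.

r = |z| = sqrt((-27*sqrt(2))^2 + (-27*sqrt(2))^2) = sqrt(1458 + 1458) = sqrt(2916) = 54
θ = arctan(b/a) = arctan(-38.1838/-38.1838) (quadrant-adjusted) = 225° = 5π/4
z = 54e^(i*5π/4)


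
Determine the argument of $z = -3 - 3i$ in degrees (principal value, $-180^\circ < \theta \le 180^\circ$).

θ = arctan(b/a) = arctan(-3/-3) (quadrant-adjusted) = -135°


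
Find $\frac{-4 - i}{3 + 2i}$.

Multiply numerator and denominator by conjugate (3 - 2i):
= (-4 - i)(3 - 2i) / (3^2 + 2^2)
= (-14 + 5i) / 13
= -14/13 + (5/13)i


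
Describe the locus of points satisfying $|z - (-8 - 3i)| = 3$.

|z - z0| = r describes a circle centered at z0 with radius r
Here z0 = -8 - 3i and r = 3
Locus: Circle centered at (-8, -3) with radius 3


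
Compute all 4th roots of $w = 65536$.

|w| = 65536, arg(w) = 0°
Root modulus = 65536^(1/4) = 16
Root arguments: θ_k = (0° + 360°k)/4 for k = 0, 1, ..., 3
Roots: 16, 16i, -16, -16i


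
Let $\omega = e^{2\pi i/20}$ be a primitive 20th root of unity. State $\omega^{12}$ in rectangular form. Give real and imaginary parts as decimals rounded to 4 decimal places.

ω^12 = e^(2πi·12/20) = e^(i·6π/5)
= cos(6π/5) + i sin(6π/5)
= -0.8090 - 0.5878i


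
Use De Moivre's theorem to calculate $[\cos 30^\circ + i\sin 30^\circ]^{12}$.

By De Moivre: z^n = r^n(cos(nθ) + i sin(nθ))
= 1^12(cos(12*30°) + i sin(12*30°))
= 1(cos 0° + i sin 0°)
= 1


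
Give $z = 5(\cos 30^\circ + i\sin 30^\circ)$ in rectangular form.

a = r cos θ = 5 * sqrt(3)/2 = 5*sqrt(3)/2
b = r sin θ = 5 * 1/2 = 5/2
z = 5*sqrt(3)/2 + (5/2)i


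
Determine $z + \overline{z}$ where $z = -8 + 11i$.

z + conjugate(z) = (a + bi) + (a - bi) = 2a
= 2 * (-8) = -16
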